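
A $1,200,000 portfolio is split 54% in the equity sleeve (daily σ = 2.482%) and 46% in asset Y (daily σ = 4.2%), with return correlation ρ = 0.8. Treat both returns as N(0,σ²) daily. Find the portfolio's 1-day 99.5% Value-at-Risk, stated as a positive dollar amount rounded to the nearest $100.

σ_p² = 0.54²·2.482² + 0.46²·4.2² + 2·0.8·0.54·0.46·2.482·4.2 = 9.6720 (%²).
σ_p = √9.6720 = 3.110%.
At 99.5%, z = 2.576.
VaR = 2.576 × 3.110% = 8.011%; on $1,200,000 that is $96,132.

$96,100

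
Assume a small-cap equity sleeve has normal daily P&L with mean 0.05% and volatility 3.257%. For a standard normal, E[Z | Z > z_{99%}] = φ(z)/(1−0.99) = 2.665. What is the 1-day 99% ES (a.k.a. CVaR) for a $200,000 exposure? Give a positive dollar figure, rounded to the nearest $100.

$17,300

ES = −(0.05%) + 3.257% × 2.665 = 8.630%.
On $200,000: 0.08630 × $200,000 = $17,260.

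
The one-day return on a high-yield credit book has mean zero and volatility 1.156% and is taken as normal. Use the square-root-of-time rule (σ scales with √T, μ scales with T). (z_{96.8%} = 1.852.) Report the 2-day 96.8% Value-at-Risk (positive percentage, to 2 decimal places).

σ_{2d} = 1.156% × √2 = 1.635%.
VaR = 1.852 × 1.635% = 3.028%.

3.03%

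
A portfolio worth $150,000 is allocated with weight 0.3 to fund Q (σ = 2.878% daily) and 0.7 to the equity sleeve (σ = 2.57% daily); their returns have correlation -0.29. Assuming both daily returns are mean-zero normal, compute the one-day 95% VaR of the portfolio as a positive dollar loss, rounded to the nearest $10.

σ_p² = 0.3²·2.878² + 0.7²·2.57² + 2·-0.29·0.3·0.7·2.878·2.57 = 3.0810 (%²).
σ_p = √3.0810 = 1.755%.
At 95%, z = 1.645.
VaR = 1.645 × 1.755% = 2.887%; on $150,000 that is $4,330.

$4,330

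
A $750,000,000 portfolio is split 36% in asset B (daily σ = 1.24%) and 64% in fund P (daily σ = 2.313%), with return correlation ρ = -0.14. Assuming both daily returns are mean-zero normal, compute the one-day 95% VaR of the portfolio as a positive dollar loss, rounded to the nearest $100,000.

$18,300,000

σ_p² = 0.36²·1.24² + 0.64²·2.313² + 2·-0.14·0.36·0.64·1.24·2.313 = 2.2056 (%²).
σ_p = √2.2056 = 1.485%.
At 95%, z = 1.645.
VaR = 1.645 × 1.485% = 2.443%; on $750,000,000 that is $18,322,500.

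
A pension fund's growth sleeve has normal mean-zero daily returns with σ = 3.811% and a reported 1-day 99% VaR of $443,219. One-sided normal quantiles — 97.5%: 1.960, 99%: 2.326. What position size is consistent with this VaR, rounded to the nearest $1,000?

VaR as a fraction of value: z·σ = 2.326 × 3.811% = 8.86439%.
Position = $443,219 / 0.0886439 = $4,999,997.

$5,000,000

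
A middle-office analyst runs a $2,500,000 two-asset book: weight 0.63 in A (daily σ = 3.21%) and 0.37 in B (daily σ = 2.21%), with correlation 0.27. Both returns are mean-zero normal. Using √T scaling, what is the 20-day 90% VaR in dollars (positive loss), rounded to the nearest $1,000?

$341,000

σ_p = √(0.63²·3.21² + 0.37²·2.21² + 2·0.27·0.63·0.37·3.21·2.21) = 2.377%.
σ_{20d} = 2.377% × √20 = 10.630%.
z(90%) = 1.282.
VaR = 1.282 × 10.630% = 13.628%; on $2,500,000 that is $340,700.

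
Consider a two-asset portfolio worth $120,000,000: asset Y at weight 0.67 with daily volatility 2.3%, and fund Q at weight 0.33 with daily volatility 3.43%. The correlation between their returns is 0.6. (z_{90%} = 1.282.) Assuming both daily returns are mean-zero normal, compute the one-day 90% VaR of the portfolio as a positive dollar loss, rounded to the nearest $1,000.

$3,689,000

σ_p² = 0.67²·2.3² + 0.33²·3.43² + 2·0.6·0.67·0.33·2.3·3.43 = 5.7490 (%²).
σ_p = √5.7490 = 2.398%.
VaR = 1.282 × 2.398% = 3.074%; on $120,000,000 that is $3,688,800.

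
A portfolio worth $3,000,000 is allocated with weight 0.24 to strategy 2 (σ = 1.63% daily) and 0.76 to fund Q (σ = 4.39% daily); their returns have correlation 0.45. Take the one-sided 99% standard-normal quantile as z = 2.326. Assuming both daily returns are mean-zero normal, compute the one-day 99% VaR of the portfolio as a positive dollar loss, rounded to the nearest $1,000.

σ_p² = 0.24²·1.63² + 0.76²·4.39² + 2·0.45·0.24·0.76·1.63·4.39 = 12.4593 (%²).
σ_p = √12.4593 = 3.530%.
VaR = 2.326 × 3.530% = 8.211%; on $3,000,000 that is $246,330.

$246,000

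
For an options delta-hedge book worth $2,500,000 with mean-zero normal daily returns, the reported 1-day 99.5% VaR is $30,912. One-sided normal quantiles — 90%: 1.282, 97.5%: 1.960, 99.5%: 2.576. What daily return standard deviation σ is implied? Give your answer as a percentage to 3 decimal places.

0.480%

VaR as a fraction: $30,912 / $2,500,000 = 1.236%.
σ = VaR / z = 1.236% / 2.576 = 0.480%.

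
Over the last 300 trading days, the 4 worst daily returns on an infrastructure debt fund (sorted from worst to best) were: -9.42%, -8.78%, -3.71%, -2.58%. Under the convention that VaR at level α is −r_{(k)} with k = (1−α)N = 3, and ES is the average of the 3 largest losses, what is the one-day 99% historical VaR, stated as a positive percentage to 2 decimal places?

k = 3; the 3rd lowest return is -3.71%, so VaR = 3.71%.

3.71%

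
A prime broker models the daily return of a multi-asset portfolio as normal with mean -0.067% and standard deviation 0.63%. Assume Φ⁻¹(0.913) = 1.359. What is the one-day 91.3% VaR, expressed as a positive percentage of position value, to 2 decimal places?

VaR = −μ + z·σ = −(-0.067%) + 1.359 × 0.63% = 0.923%.

0.92%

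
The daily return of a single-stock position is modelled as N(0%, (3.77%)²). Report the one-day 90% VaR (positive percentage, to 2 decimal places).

4.83%

At 90% one-sided, z = 1.282.
VaR = z·σ = 1.282 × 3.77% = 4.833%.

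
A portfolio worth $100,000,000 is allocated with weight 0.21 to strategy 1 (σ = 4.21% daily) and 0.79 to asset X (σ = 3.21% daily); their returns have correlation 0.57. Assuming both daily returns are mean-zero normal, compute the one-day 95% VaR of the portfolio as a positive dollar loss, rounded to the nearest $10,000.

σ_p² = 0.21²·4.21² + 0.79²·3.21² + 2·0.57·0.21·0.79·4.21·3.21 = 9.7683 (%²).
σ_p = √9.7683 = 3.125%.
At 95%, z = 1.645.
VaR = 1.645 × 3.125% = 5.141%; on $100,000,000 that is $5,141,000.

$5,140,000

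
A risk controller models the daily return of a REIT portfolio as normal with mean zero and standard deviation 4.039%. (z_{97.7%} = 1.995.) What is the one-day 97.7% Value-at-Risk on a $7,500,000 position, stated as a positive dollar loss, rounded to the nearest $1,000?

$604,000

VaR = z·σ = 1.995 × 4.039% = 8.058%.
On $7,500,000: 0.08058 × $7,500,000 = $604,350.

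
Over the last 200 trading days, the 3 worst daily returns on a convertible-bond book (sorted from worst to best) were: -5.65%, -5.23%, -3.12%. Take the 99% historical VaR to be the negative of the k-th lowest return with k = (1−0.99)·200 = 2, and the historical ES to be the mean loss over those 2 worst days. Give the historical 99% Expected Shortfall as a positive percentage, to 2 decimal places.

The 2 worst returns sum to -10.88%.
ES = −(-10.88%) / 2 = 5.44%.

5.44%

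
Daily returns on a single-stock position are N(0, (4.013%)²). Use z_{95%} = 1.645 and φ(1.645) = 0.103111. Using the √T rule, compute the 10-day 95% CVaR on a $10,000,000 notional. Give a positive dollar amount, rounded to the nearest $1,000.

$2,617,000

σ_{10d} = 4.013% × √10 = 12.690%.
ES multiplier = φ(z)/(1−α) = 0.103111/0.05 = 2.062.
ES = 12.690% × 2.062 = 26.167%; on $10,000,000: $2,616,700.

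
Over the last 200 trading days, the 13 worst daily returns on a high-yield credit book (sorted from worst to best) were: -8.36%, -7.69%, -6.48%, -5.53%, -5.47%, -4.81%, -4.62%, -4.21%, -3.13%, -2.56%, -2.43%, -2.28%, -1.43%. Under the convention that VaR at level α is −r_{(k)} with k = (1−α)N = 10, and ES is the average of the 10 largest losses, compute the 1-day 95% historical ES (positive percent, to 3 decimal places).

The 10 worst returns sum to -52.86%.
ES = −(-52.86%) / 10 = 5.286%.

5.286%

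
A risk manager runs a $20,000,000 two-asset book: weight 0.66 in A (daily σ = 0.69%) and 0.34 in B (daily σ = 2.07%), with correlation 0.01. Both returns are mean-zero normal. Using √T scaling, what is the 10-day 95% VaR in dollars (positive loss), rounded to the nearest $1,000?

$876,000

σ_p = √(0.66²·0.69² + 0.34²·2.07² + 2·0.01·0.66·0.34·0.69·2.07) = 0.842%.
σ_{10d} = 0.842% × √10 = 2.663%.
z(95%) = 1.645.
VaR = 1.645 × 2.663% = 4.381%; on $20,000,000 that is $876,200.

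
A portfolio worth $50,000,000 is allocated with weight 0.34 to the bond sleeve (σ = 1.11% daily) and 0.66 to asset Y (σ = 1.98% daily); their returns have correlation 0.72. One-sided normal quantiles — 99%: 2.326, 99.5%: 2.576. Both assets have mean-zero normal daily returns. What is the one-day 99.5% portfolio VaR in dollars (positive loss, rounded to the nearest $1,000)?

$2,061,000

σ_p² = 0.34²·1.11² + 0.66²·1.98² + 2·0.72·0.34·0.66·1.11·1.98 = 2.5603 (%²).
σ_p = √2.5603 = 1.600%.
VaR = 2.576 × 1.600% = 4.122%; on $50,000,000 that is $2,061,000.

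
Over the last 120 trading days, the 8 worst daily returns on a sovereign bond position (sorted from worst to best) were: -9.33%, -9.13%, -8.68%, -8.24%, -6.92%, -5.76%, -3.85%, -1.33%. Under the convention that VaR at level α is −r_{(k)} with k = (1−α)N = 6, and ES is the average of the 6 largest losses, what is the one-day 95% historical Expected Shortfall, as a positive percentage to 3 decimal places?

8.010%

The 6 worst returns sum to -48.06%.
ES = −(-48.06%) / 6 = 8.01% ≈ 8.010%.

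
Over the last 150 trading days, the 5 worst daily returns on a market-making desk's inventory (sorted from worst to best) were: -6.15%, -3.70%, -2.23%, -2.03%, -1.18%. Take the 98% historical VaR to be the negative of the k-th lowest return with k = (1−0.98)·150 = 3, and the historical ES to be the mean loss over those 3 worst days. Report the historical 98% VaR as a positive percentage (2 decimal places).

2.23%

k = 3; the 3rd lowest return is -2.23%, so VaR = 2.23%.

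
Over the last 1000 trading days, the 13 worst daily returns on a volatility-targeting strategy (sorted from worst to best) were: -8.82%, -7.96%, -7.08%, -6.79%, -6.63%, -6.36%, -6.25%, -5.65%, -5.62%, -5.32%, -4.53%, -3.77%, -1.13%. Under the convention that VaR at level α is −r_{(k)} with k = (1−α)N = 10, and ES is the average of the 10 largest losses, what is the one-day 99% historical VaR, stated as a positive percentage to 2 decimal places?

5.32%

k = 10; the 10th lowest return is -5.32%, so VaR = 5.32%.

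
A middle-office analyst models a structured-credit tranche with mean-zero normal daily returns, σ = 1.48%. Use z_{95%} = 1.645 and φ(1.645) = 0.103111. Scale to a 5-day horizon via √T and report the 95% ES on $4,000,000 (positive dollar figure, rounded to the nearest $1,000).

σ_{5d} = 1.48% × √5 = 3.309%.
ES multiplier = φ(z)/(1−α) = 0.103111/0.05 = 2.062.
ES = 3.309% × 2.062 = 6.823%; on $4,000,000: $272,920.

$273,000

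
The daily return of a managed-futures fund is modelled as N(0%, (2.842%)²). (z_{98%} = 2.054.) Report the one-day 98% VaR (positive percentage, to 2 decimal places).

5.84%

VaR = z·σ = 2.054 × 2.842% = 5.837%.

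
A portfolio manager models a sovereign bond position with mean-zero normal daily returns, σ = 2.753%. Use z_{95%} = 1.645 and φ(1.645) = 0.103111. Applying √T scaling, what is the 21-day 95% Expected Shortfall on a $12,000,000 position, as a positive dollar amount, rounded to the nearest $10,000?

σ_{21d} = 2.753% × √21 = 12.616%.
ES multiplier = φ(z)/(1−α) = 0.103111/0.05 = 2.062.
ES = 12.616% × 2.062 = 26.014%; on $12,000,000: $3,121,680.

$3,120,000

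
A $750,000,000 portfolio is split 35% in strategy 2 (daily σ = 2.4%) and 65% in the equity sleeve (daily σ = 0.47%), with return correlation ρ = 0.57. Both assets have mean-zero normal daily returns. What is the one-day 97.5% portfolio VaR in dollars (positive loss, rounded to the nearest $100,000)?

σ_p² = 0.35²·2.4² + 0.65²·0.47² + 2·0.57·0.35·0.65·2.4·0.47 = 1.0915 (%²).
σ_p = √1.0915 = 1.045%.
At 97.5%, z = 1.960.
VaR = 1.960 × 1.045% = 2.048%; on $750,000,000 that is $15,360,000.

$15,400,000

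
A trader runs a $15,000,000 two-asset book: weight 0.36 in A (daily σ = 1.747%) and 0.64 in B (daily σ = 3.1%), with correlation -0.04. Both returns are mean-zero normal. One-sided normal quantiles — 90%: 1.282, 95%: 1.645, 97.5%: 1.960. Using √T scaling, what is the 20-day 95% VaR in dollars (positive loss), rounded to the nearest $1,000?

$2,270,000

σ_p = √(0.36²·1.747² + 0.64²·3.1² + 2·-0.04·0.36·0.64·1.747·3.1) = 2.057%.
σ_{20d} = 2.057% × √20 = 9.199%.
VaR = 1.645 × 9.199% = 15.132%; on $15,000,000 that is $2,269,800.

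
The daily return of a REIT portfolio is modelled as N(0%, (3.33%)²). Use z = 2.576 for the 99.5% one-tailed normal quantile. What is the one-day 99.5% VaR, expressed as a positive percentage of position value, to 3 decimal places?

8.578%

VaR = z·σ = 2.576 × 3.33% = 8.578%.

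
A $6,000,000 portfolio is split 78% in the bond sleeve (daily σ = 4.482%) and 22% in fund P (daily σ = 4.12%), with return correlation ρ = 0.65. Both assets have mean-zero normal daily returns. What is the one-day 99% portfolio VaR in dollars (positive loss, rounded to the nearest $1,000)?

$578,000

σ_p² = 0.78²·4.482² + 0.22²·4.12² + 2·0.65·0.78·0.22·4.482·4.12 = 17.1627 (%²).
σ_p = √17.1627 = 4.143%.
At 99%, z = 2.326.
VaR = 2.326 × 4.143% = 9.637%; on $6,000,000 that is $578,220.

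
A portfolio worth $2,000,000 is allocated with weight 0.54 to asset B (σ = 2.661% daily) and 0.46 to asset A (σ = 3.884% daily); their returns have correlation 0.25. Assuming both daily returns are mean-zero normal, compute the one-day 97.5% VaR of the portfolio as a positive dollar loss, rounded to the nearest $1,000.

σ_p² = 0.54²·2.661² + 0.46²·3.884² + 2·0.25·0.54·0.46·2.661·3.884 = 6.5405 (%²).
σ_p = √6.5405 = 2.557%.
At 97.5%, z = 1.960.
VaR = 1.960 × 2.557% = 5.012%; on $2,000,000 that is $100,240.

$100,000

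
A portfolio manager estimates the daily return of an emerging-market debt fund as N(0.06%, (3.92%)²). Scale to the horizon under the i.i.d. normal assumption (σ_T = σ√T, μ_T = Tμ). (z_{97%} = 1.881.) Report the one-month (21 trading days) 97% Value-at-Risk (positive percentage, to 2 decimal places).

32.53%

σ_{21d} = 3.92% × √21 = 17.964%; μ_{21d} = 21 × 0.06% = 1.260%.
VaR = −(1.260%) + 1.881 × 17.964% = 32.530%.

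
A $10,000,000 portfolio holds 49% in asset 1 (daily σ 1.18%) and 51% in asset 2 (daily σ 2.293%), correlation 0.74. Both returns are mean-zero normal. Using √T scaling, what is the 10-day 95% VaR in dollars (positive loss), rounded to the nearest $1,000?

σ_p = √(0.49²·1.18² + 0.51²·2.293² + 2·0.74·0.49·0.51·1.18·2.293) = 1.644%.
σ_{10d} = 1.644% × √10 = 5.199%.
z(95%) = 1.645.
VaR = 1.645 × 5.199% = 8.552%; on $10,000,000 that is $855,200.

$855,000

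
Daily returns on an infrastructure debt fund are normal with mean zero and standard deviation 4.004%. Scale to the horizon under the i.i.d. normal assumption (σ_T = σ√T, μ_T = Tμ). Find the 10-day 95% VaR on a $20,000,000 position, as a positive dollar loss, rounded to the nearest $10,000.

$4,170,000

At 95%, z = 1.645.
σ_{10d} = 4.004% × √10 = 12.662%.
VaR = 1.645 × 12.662% = 20.829%.
On $20,000,000: 0.20829 × $20,000,000 = $4,165,800.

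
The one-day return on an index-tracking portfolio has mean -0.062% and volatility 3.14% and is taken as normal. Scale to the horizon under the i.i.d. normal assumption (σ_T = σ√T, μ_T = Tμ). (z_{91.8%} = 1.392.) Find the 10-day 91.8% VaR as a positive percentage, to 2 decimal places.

14.44%

σ_{10d} = 3.14% × √10 = 9.930%; μ_{10d} = 10 × -0.062% = -0.620%.
VaR = −(-0.620%) + 1.392 × 9.930% = 14.443%.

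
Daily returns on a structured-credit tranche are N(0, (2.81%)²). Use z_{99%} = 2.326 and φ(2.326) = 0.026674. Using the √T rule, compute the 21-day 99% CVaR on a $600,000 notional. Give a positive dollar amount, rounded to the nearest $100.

$206,100

σ_{21d} = 2.81% × √21 = 12.877%.
ES multiplier = φ(z)/(1−α) = 0.026674/0.01 = 2.667.
ES = 12.877% × 2.667 = 34.343%; on $600,000: $206,058.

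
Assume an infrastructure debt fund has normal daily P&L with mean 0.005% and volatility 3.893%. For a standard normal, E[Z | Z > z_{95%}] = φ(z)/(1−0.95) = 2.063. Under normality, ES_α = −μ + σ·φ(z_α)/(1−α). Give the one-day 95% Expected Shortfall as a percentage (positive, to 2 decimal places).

8.03%

ES = −(0.005%) + 3.893% × 2.063 = 8.026%.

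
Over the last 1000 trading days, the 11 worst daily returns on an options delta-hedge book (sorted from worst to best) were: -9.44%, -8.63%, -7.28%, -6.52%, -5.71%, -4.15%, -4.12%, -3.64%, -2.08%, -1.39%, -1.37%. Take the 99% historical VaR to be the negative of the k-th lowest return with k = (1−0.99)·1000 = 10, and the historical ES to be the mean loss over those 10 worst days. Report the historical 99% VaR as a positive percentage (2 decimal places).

k = 10; the 10th lowest return is -1.39%, so VaR = 1.39%.

1.39%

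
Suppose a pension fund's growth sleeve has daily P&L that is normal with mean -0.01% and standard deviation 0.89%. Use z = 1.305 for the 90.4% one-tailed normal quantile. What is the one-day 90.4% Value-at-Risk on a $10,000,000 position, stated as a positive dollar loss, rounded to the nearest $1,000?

VaR = −μ + z·σ = −(-0.01%) + 1.305 × 0.89% = 1.171%.
On $10,000,000: 0.01171 × $10,000,000 = $117,100.

$117,000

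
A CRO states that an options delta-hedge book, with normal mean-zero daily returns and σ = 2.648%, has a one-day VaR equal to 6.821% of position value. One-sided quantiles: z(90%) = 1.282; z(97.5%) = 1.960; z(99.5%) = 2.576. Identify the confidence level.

Implied z = VaR/σ = 6.821 / 2.648 = 2.576.
This matches z(99.5%) = 2.576.

99.5%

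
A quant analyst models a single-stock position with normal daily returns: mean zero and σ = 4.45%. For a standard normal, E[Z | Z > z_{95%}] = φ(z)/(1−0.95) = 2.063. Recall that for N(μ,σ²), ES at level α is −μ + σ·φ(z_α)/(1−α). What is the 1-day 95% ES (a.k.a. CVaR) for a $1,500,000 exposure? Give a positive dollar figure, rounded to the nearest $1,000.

ES = 4.45% × 2.063 = 9.180%.
On $1,500,000: 0.09180 × $1,500,000 = $137,700.

$138,000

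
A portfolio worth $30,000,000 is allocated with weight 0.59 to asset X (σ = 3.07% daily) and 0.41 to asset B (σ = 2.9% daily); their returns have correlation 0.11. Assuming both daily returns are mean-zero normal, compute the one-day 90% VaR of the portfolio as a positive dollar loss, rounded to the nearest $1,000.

σ_p² = 0.59²·3.07² + 0.41²·2.9² + 2·0.11·0.59·0.41·3.07·2.9 = 5.1683 (%²).
σ_p = √5.1683 = 2.273%.
At 90%, z = 1.282.
VaR = 1.282 × 2.273% = 2.914%; on $30,000,000 that is $874,200.

$874,000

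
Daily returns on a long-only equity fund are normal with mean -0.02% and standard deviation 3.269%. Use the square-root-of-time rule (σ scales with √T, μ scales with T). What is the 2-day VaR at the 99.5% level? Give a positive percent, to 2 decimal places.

11.95%

At 99.5%, z = 2.576.
σ_{2d} = 3.269% × √2 = 4.623%; μ_{2d} = 2 × -0.02% = -0.040%.
VaR = −(-0.040%) + 2.576 × 4.623% = 11.949%.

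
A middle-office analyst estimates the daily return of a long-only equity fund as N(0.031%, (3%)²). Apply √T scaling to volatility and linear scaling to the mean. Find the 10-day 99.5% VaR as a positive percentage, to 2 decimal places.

24.13%

At 99.5%, z = 2.576.
σ_{10d} = 3% × √10 = 9.487%; μ_{10d} = 10 × 0.031% = 0.310%.
VaR = −(0.310%) + 2.576 × 9.487% = 24.129%.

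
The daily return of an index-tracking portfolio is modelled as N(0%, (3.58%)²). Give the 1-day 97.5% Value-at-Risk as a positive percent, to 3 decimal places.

7.017%

At 97.5% one-sided, z = 1.960.
VaR = z·σ = 1.960 × 3.58% = 7.017%.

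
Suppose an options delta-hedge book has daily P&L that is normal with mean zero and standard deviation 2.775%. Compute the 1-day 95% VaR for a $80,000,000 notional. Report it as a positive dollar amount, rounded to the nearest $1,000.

At 95% one-sided, z = 1.645.
VaR = z·σ = 1.645 × 2.775% = 4.565%.
On $80,000,000: 0.04565 × $80,000,000 = $3,652,000.

$3,652,000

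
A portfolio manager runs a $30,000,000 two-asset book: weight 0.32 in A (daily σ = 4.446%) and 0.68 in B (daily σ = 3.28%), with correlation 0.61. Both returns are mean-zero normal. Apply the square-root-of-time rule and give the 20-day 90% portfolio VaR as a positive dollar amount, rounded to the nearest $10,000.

σ_p = √(0.32²·4.446² + 0.68²·3.28² + 2·0.61·0.32·0.68·4.446·3.28) = 3.297%.
σ_{20d} = 3.297% × √20 = 14.745%.
z(90%) = 1.282.
VaR = 1.282 × 14.745% = 18.903%; on $30,000,000 that is $5,670,900.

$5,670,000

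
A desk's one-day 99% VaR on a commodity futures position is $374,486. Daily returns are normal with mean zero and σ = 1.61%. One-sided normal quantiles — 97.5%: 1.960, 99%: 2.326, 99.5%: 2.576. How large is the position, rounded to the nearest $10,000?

$10,000,000

VaR as a fraction of value: z·σ = 2.326 × 1.61% = 3.74486%.
Position = $374,486 / 0.0374486 = $10,000,000.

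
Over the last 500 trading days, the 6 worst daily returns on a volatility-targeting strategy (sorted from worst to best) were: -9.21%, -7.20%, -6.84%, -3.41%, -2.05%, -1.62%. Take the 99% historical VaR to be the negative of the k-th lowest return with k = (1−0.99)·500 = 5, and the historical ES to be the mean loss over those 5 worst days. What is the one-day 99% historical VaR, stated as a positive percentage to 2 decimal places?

2.05%

k = 5; the 5th lowest return is -2.05%, so VaR = 2.05%.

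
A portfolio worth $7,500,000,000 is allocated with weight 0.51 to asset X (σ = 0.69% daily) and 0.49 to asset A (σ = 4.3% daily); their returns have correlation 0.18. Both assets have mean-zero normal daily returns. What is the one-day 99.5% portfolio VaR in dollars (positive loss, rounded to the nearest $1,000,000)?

$425,000,000

σ_p² = 0.51²·0.69² + 0.49²·4.3² + 2·0.18·0.51·0.49·0.69·4.3 = 4.8302 (%²).
σ_p = √4.8302 = 2.198%.
At 99.5%, z = 2.576.
VaR = 2.576 × 2.198% = 5.662%; on $7,500,000,000 that is $424,650,000.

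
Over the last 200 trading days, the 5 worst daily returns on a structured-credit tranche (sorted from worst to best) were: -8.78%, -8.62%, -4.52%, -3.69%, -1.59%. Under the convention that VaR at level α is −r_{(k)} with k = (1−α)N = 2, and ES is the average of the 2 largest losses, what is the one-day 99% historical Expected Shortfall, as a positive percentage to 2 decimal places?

8.70%

The 2 worst returns sum to -17.40%.
ES = −(-17.40%) / 2 = 8.7% ≈ 8.70%.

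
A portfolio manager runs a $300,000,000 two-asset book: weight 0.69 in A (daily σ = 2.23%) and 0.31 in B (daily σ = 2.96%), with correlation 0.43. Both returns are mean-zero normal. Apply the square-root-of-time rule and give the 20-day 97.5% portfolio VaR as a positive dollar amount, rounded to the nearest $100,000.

σ_p = √(0.69²·2.23² + 0.31²·2.96² + 2·0.43·0.69·0.31·2.23·2.96) = 2.103%.
σ_{20d} = 2.103% × √20 = 9.405%.
z(97.5%) = 1.960.
VaR = 1.960 × 9.405% = 18.434%; on $300,000,000 that is $55,302,000.

$55,300,000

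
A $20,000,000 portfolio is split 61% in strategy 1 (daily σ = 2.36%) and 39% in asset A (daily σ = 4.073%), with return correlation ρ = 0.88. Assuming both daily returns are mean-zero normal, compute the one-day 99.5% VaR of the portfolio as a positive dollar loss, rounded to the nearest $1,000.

$1,513,000

σ_p² = 0.61²·2.36² + 0.39²·4.073² + 2·0.88·0.61·0.39·2.36·4.073 = 8.6204 (%²).
σ_p = √8.6204 = 2.936%.
At 99.5%, z = 2.576.
VaR = 2.576 × 2.936% = 7.563%; on $20,000,000 that is $1,512,600.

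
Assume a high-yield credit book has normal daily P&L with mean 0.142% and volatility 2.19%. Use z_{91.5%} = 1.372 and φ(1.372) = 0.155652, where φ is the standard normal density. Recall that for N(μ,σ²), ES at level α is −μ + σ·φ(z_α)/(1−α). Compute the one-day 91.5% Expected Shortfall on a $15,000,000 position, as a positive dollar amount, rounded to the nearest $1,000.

$580,000

Tail multiplier: φ(z)/(1−α) = 0.155652 / 0.085 = 1.831.
ES = −(0.142%) + 2.19% × 1.831 = 3.868%.
On $15,000,000: 0.03868 × $15,000,000 = $580,200.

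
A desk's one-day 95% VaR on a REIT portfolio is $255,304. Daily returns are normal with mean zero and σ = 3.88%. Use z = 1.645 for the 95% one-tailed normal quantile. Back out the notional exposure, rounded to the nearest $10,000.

$4,000,000

VaR as a fraction of value: z·σ = 1.645 × 3.88% = 6.3826%.
Position = $255,304 / 0.063826 = $4,000,000.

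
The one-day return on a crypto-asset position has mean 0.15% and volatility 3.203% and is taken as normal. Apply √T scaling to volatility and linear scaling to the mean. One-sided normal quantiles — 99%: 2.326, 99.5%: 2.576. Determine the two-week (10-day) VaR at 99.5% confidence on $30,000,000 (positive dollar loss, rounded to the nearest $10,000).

$7,380,000

σ_{10d} = 3.203% × √10 = 10.129%; μ_{10d} = 10 × 0.15% = 1.500%.
VaR = −(1.500%) + 2.576 × 10.129% = 24.592%.
On $30,000,000: 0.24592 × $30,000,000 = $7,377,600.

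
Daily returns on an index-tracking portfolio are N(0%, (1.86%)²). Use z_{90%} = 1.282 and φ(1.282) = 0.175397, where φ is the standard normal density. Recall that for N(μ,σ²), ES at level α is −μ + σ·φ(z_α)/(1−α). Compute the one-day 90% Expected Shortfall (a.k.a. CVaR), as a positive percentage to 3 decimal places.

3.262%

Tail multiplier: φ(z)/(1−α) = 0.175397 / 0.1 = 1.754.
ES = 1.86% × 1.754 = 3.262%.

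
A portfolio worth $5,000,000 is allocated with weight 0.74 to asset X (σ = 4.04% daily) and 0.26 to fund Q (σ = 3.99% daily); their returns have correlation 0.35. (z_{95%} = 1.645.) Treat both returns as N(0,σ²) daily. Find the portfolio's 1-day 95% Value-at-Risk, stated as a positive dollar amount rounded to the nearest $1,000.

σ_p² = 0.74²·4.04² + 0.26²·3.99² + 2·0.35·0.74·0.26·4.04·3.99 = 12.1849 (%²).
σ_p = √12.1849 = 3.491%.
VaR = 1.645 × 3.491% = 5.743%; on $5,000,000 that is $287,150.

$287,000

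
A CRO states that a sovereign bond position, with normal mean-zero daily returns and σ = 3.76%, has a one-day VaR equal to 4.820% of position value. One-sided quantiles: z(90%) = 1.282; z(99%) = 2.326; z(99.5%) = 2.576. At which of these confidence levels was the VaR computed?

Implied z = VaR/σ = 4.820 / 3.76 = 1.282.
This matches z(90%) = 1.282.

90%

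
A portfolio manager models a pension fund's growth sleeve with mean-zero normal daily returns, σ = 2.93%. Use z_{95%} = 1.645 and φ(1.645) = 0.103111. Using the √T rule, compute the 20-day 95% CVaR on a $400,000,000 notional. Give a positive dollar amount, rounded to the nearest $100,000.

$108,100,000

σ_{20d} = 2.93% × √20 = 13.103%.
ES multiplier = φ(z)/(1−α) = 0.103111/0.05 = 2.062.
ES = 13.103% × 2.062 = 27.018%; on $400,000,000: $108,072,000.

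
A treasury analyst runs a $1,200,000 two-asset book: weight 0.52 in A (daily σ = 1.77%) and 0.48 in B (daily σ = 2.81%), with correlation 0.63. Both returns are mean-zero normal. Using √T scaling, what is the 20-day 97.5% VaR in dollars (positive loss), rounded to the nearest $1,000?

σ_p = √(0.52²·1.77² + 0.48²·2.81² + 2·0.63·0.52·0.48·1.77·2.81) = 2.057%.
σ_{20d} = 2.057% × √20 = 9.199%.
z(97.5%) = 1.960.
VaR = 1.960 × 9.199% = 18.030%; on $1,200,000 that is $216,360.

$216,000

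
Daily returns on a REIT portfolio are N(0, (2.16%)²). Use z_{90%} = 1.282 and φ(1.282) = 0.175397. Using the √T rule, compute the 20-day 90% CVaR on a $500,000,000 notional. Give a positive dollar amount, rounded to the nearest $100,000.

$84,700,000

σ_{20d} = 2.16% × √20 = 9.660%.
ES multiplier = φ(z)/(1−α) = 0.175397/0.1 = 1.754.
ES = 9.660% × 1.754 = 16.944%; on $500,000,000: $84,720,000.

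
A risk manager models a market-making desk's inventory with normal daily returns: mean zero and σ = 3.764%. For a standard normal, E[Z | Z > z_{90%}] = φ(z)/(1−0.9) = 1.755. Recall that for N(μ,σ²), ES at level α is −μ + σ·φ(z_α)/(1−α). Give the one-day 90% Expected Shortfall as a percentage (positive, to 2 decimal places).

ES = 3.764% × 1.755 = 6.606%.

6.61%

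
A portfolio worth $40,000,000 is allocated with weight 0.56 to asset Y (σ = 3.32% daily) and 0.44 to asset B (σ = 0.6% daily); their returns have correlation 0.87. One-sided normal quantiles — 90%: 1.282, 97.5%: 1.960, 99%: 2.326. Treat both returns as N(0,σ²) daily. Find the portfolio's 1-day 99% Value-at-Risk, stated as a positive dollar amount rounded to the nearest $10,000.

σ_p² = 0.56²·3.32² + 0.44²·0.6² + 2·0.87·0.56·0.44·3.32·0.6 = 4.3804 (%²).
σ_p = √4.3804 = 2.093%.
VaR = 2.326 × 2.093% = 4.868%; on $40,000,000 that is $1,947,200.

$1,950,000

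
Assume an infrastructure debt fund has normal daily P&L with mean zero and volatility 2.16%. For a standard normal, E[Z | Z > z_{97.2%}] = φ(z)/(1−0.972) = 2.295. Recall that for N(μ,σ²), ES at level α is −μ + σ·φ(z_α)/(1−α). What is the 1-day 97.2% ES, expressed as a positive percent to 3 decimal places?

4.957%

ES = 2.16% × 2.295 = 4.957%.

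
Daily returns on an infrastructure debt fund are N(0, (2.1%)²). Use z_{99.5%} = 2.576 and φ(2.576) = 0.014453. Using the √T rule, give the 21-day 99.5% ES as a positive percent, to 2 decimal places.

σ_{21d} = 2.1% × √21 = 9.623%.
ES multiplier = φ(z)/(1−α) = 0.014453/0.005 = 2.891.
ES = 9.623% × 2.891 = 27.820%.

27.82%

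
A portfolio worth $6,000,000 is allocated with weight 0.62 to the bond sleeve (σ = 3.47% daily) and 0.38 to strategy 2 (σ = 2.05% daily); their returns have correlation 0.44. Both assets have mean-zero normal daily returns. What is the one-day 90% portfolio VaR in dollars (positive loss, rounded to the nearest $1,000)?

$199,000

σ_p² = 0.62²·3.47² + 0.38²·2.05² + 2·0.44·0.62·0.38·3.47·2.05 = 6.7102 (%²).
σ_p = √6.7102 = 2.590%.
At 90%, z = 1.282.
VaR = 1.282 × 2.590% = 3.320%; on $6,000,000 that is $199,200.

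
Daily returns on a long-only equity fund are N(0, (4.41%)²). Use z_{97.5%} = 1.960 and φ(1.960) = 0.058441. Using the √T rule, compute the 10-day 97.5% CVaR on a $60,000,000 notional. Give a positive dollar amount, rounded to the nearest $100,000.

σ_{10d} = 4.41% × √10 = 13.946%.
ES multiplier = φ(z)/(1−α) = 0.058441/0.025 = 2.338.
ES = 13.946% × 2.338 = 32.606%; on $60,000,000: $19,563,600.

$19,600,000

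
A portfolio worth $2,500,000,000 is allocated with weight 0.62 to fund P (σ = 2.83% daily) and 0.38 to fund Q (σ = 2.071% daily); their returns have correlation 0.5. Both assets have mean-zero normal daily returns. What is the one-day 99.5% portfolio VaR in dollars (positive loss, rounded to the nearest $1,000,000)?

σ_p² = 0.62²·2.83² + 0.38²·2.071² + 2·0.5·0.62·0.38·2.83·2.071 = 5.0788 (%²).
σ_p = √5.0788 = 2.254%.
At 99.5%, z = 2.576.
VaR = 2.576 × 2.254% = 5.806%; on $2,500,000,000 that is $145,150,000.

$145,000,000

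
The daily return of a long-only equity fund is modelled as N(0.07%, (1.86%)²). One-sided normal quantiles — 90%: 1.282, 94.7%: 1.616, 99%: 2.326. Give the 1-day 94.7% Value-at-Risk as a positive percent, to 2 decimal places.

VaR = −μ + z·σ = −(0.07%) + 1.616 × 1.86% = 2.936%.

2.94%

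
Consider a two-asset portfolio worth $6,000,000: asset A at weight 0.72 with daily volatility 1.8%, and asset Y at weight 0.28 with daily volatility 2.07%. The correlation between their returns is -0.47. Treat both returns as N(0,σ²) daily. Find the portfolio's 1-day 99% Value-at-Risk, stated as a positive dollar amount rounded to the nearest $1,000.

$160,000

σ_p² = 0.72²·1.8² + 0.28²·2.07² + 2·-0.47·0.72·0.28·1.8·2.07 = 1.3095 (%²).
σ_p = √1.3095 = 1.144%.
At 99%, z = 2.326.
VaR = 2.326 × 1.144% = 2.661%; on $6,000,000 that is $159,660.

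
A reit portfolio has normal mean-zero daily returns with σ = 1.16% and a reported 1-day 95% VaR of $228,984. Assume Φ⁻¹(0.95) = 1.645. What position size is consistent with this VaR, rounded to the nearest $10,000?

VaR as a fraction of value: z·σ = 1.645 × 1.16% = 1.9082%.
Position = $228,984 / 0.019082 = $12,000,000.

$12,000,000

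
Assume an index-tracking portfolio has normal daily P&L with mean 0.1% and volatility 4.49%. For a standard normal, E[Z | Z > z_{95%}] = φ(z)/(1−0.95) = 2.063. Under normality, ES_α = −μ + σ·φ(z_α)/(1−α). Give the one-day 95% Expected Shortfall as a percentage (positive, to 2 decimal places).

ES = −(0.1%) + 4.49% × 2.063 = 9.163%.

9.16%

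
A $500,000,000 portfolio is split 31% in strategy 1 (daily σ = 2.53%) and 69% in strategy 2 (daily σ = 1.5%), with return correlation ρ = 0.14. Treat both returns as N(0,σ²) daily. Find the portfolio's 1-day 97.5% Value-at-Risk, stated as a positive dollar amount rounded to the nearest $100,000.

$13,600,000

σ_p² = 0.31²·2.53² + 0.69²·1.5² + 2·0.14·0.31·0.69·2.53·1.5 = 1.9136 (%²).
σ_p = √1.9136 = 1.383%.
At 97.5%, z = 1.960.
VaR = 1.960 × 1.383% = 2.711%; on $500,000,000 that is $13,555,000.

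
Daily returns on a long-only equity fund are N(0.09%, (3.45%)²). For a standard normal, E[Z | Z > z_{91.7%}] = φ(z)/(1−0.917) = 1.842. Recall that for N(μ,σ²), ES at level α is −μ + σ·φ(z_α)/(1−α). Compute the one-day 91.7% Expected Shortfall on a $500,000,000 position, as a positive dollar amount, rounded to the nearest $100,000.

ES = −(0.09%) + 3.45% × 1.842 = 6.265%.
On $500,000,000: 0.06265 × $500,000,000 = $31,325,000.

$31,300,000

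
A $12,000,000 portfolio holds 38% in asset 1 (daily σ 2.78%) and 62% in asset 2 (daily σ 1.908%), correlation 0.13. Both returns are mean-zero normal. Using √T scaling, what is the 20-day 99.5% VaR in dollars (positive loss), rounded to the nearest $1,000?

$2,330,000

σ_p = √(0.38²·2.78² + 0.62²·1.908² + 2·0.13·0.38·0.62·2.78·1.908) = 1.685%.
σ_{20d} = 1.685% × √20 = 7.536%.
z(99.5%) = 2.576.
VaR = 2.576 × 7.536% = 19.413%; on $12,000,000 that is $2,329,560.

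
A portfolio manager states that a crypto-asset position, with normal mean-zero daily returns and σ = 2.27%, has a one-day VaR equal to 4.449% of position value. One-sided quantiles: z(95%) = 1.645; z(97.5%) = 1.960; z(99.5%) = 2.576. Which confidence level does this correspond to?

97.5%

Implied z = VaR/σ = 4.449 / 2.27 = 1.960.
This matches z(97.5%) = 1.960.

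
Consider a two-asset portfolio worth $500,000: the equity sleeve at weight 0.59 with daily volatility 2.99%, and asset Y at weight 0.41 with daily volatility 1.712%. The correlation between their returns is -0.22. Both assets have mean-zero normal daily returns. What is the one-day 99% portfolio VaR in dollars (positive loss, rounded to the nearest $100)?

$20,300

σ_p² = 0.59²·2.99² + 0.41²·1.712² + 2·-0.22·0.59·0.41·2.99·1.712 = 3.0599 (%²).
σ_p = √3.0599 = 1.749%.
At 99%, z = 2.326.
VaR = 2.326 × 1.749% = 4.068%; on $500,000 that is $20,340.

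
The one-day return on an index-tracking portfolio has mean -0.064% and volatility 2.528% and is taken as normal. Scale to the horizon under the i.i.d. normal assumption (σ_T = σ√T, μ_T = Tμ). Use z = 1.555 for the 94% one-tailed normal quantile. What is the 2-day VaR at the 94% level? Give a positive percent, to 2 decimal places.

σ_{2d} = 2.528% × √2 = 3.575%; μ_{2d} = 2 × -0.064% = -0.128%.
VaR = −(-0.128%) + 1.555 × 3.575% = 5.687%.

5.69%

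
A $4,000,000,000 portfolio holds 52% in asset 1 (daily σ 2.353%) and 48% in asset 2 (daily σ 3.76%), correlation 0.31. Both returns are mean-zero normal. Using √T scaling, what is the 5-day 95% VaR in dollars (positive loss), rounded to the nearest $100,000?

$364,100,000

σ_p = √(0.52²·2.353² + 0.48²·3.76² + 2·0.31·0.52·0.48·2.353·3.76) = 2.475%.
σ_{5d} = 2.475% × √5 = 5.534%.
z(95%) = 1.645.
VaR = 1.645 × 5.534% = 9.103%; on $4,000,000,000 that is $364,120,000.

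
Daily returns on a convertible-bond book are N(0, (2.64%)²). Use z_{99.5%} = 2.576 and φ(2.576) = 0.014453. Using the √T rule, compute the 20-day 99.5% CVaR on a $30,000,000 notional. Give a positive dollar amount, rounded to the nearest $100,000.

$10,200,000

σ_{20d} = 2.64% × √20 = 11.806%.
ES multiplier = φ(z)/(1−α) = 0.014453/0.005 = 2.891.
ES = 11.806% × 2.891 = 34.131%; on $30,000,000: $10,239,300.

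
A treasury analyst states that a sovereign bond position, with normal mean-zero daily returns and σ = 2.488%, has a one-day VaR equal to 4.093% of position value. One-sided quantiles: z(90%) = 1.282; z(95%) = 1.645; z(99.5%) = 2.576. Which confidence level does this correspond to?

Implied z = VaR/σ = 4.093 / 2.488 = 1.645.
This matches z(95%) = 1.645.

95%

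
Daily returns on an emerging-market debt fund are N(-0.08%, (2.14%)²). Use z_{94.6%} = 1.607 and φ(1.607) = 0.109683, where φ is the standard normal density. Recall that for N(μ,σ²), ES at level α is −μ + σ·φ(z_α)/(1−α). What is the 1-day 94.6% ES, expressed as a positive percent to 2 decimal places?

Tail multiplier: φ(z)/(1−α) = 0.109683 / 0.054 = 2.031.
ES = −(-0.08%) + 2.14% × 2.031 = 4.426%.

4.43%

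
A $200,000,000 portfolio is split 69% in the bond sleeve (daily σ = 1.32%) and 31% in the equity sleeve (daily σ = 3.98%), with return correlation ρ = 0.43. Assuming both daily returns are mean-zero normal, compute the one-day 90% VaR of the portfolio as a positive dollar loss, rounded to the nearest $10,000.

$4,670,000

σ_p² = 0.69²·1.32² + 0.31²·3.98² + 2·0.43·0.69·0.31·1.32·3.98 = 3.3182 (%²).
σ_p = √3.3182 = 1.822%.
At 90%, z = 1.282.
VaR = 1.282 × 1.822% = 2.336%; on $200,000,000 that is $4,672,000.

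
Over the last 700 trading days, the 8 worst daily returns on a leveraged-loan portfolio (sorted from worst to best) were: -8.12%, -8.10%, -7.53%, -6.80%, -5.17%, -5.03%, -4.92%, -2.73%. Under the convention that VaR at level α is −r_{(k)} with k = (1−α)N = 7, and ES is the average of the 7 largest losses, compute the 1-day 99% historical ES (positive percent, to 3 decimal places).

6.524%

The 7 worst returns sum to -45.67%.
ES = −(-45.67%) / 7 = 6.5242…% ≈ 6.524%.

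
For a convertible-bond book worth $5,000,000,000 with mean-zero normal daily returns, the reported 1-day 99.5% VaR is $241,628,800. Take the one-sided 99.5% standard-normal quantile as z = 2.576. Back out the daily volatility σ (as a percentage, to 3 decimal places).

VaR as a fraction: $241,628,800 / $5,000,000,000 = 4.833%.
σ = VaR / z = 4.833% / 2.576 = 1.876%.

1.876%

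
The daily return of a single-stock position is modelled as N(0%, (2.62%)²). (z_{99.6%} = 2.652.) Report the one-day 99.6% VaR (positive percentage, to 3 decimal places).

6.948%

VaR = z·σ = 2.652 × 2.62% = 6.948%.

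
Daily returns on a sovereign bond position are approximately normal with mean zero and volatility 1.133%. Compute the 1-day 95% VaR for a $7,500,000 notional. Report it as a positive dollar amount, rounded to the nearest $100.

$139,800

At 95% one-sided, z = 1.645.
VaR = z·σ = 1.645 × 1.133% = 1.864%.
On $7,500,000: 0.01864 × $7,500,000 = $139,800.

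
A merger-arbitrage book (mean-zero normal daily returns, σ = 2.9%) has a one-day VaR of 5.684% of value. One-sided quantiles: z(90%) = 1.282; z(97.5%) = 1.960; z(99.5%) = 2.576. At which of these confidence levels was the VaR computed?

97.5%

Implied z = VaR/σ = 5.684 / 2.9 = 1.960.
This matches z(97.5%) = 1.960.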